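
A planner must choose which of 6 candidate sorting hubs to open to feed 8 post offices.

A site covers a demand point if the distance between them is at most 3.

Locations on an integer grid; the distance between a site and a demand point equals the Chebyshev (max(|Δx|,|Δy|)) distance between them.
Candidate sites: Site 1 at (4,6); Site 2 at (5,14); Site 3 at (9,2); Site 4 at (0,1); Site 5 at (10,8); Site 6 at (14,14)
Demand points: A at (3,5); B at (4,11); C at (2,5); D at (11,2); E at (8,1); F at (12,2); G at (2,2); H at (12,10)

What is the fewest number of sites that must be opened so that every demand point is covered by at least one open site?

Coverage sets (demand points within 3 of each site):
  Site 1: {A, C}
  Site 2: {B}
  Site 3: {D, E, F}
  Site 4: {G}
  Site 5: {H}
  Site 6: {}
No 4 sites suffice: every size-4 union leaves at least one demand point uncovered.
But {Site 1, Site 2, Site 3, Site 4, Site 5} covers everything, so the minimum is 5.

5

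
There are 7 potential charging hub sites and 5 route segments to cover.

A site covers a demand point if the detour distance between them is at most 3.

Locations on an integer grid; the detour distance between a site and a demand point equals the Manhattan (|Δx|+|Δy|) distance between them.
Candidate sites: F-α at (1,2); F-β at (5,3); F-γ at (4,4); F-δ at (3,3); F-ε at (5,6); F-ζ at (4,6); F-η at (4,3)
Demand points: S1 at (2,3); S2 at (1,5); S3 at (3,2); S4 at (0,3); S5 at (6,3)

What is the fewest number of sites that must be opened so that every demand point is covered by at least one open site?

Coverage sets (demand points within 3 of each site):
  F-α: {S1, S2, S3, S4}
  F-β: {S1, S3, S5}
  F-γ: {S1, S3, S5}
  F-δ: {S1, S3, S4, S5}
  F-ε: {}
  F-ζ: {}
  F-η: {S1, S3, S5}
No single site covers all 5 demand points.
But {F-α, F-β} covers everything, so the minimum is 2.

2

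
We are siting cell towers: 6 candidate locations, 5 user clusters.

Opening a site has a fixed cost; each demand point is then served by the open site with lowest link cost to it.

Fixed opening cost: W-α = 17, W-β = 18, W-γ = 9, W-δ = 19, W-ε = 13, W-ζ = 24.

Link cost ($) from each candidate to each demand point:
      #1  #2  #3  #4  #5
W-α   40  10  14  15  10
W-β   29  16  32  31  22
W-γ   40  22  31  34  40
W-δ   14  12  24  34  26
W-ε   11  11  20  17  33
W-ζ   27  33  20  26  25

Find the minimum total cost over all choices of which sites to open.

Open {W-α, W-ε}: assign each demand point to its cheapest open site.
  #1→W-ε 11, #2→W-α 10, #3→W-α 14, #4→W-α 15, #5→W-α 10
  link cost 60, fixed 30 → total 90.
Compare {W-α, W-δ}: link cost 63 + fixed 36 = 99.
Compare {W-α, W-γ, W-ε}: link cost 60 + fixed 39 = 99.
Compare {W-ε}: link cost 92 + fixed 13 = 105.
All other subsets cost ≥ 99. Minimum total cost: 90.

90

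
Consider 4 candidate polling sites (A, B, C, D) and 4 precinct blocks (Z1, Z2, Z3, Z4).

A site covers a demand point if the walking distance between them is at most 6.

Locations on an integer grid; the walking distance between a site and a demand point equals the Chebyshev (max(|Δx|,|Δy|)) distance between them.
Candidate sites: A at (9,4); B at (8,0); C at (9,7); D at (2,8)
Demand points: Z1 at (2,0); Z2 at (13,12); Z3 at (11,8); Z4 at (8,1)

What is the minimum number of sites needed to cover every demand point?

Coverage sets (demand points within 6 of each site):
  A: {Z3, Z4}
  B: {Z1, Z4}
  C: {Z2, Z3, Z4}
  D: {}
No single site covers all 4 demand points.
But {B, C} covers everything, so the minimum is 2.

2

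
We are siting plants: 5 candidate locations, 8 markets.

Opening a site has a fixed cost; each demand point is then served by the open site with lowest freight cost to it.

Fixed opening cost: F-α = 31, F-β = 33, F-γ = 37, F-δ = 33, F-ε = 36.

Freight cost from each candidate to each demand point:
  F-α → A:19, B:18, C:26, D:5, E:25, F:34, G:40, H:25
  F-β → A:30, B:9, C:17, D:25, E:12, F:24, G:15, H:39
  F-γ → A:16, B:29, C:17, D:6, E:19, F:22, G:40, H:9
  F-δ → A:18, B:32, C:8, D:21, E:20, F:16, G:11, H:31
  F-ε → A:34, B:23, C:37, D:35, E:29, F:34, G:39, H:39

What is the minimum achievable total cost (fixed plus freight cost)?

176

Open {F-β, F-γ}: assign each demand point to its cheapest open site.
  A→F-γ 16, B→F-β 9, C→F-β 17, D→F-γ 6, E→F-β 12, F→F-γ 22, G→F-β 15, H→F-γ 9
  freight cost 106, fixed 70 → total 176.
Compare {F-γ, F-δ}: freight cost 114 + fixed 70 = 184.
Compare {F-α, F-δ}: freight cost 121 + fixed 64 = 185.
Compare {F-δ}: freight cost 157 + fixed 33 = 190.
All other subsets cost ≥ 184. Minimum total cost: 176.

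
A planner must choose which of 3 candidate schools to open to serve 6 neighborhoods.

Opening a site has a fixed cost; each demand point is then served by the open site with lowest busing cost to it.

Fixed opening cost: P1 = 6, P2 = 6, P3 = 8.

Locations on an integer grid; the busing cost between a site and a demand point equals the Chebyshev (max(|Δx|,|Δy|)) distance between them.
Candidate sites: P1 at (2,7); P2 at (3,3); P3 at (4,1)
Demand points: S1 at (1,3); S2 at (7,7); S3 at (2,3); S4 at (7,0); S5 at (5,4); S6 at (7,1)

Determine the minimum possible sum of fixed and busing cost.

Open {P2}: assign each demand point to its cheapest open site.
  S1→P2 2, S2→P2 4, S3→P2 1, S4→P2 4, S5→P2 2, S6→P2 4
  busing cost 17, fixed 6 → total 23.
Compare {P3}: busing cost 20 + fixed 8 = 28.
Compare {P1, P2}: busing cost 17 + fixed 12 = 29.
Compare {P2, P3}: busing cost 15 + fixed 14 = 29.
All other subsets cost ≥ 28. Minimum total cost: 23.

23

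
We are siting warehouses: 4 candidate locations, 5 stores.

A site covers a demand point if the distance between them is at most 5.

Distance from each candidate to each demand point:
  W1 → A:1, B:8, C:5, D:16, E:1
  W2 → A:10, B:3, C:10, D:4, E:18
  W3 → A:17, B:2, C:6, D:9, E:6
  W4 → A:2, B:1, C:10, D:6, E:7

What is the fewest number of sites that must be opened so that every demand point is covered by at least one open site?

2

Coverage sets (demand points within 5 of each site):
  W1: {A, C, E}
  W2: {B, D}
  W3: {B}
  W4: {A, B}
No single site covers all 5 demand points.
But {W1, W2} covers everything, so the minimum is 2.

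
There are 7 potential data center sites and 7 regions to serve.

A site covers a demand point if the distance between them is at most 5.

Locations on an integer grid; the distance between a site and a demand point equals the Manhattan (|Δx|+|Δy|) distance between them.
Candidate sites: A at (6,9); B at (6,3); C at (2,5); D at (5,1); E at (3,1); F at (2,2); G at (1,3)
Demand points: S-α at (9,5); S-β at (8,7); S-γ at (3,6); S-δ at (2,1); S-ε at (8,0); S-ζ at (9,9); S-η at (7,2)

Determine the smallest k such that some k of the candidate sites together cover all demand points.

Coverage sets (demand points within 5 of each site):
  A: {S-β, S-ζ}
  B: {S-α, S-ε, S-η}
  C: {S-γ, S-δ}
  D: {S-δ, S-ε, S-η}
  E: {S-γ, S-δ, S-η}
  F: {S-γ, S-δ, S-η}
  G: {S-γ, S-δ}
No 2 sites suffice: every size-2 union leaves at least one demand point uncovered.
But {A, B, C} covers everything, so the minimum is 3.

3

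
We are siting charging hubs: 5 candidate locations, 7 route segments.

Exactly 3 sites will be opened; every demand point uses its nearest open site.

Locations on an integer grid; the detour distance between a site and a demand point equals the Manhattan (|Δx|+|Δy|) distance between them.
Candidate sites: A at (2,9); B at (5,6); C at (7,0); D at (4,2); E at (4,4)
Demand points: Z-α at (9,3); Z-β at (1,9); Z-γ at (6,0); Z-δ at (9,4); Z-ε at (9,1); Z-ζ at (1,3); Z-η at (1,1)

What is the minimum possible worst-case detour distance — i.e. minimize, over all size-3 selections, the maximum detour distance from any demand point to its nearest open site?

6

Open {A, B, D}.
  Farthest demand point is Z-α at detour distance 6 (to D); all others are ≤ 6.
With {A, C, D} the worst case is 6.
With {A, C, E} the worst case is 6.
No size-3 selection achieves below 6.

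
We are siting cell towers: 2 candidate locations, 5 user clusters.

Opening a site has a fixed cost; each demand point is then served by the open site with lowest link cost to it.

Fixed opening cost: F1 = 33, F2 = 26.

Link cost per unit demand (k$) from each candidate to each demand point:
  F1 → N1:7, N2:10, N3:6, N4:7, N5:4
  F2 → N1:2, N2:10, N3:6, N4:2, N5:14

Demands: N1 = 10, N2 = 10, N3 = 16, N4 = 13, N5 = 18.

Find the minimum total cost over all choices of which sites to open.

Open {F1, F2}: assign each demand point to its cheapest open site.
  N1→F2 10×2=20, N2→F1 10×10=100, N3→F1 16×6=96, N4→F2 13×2=26, N5→F1 18×4=72
  link cost 314, fixed 59 → total 373.
Compare {F1}: link cost 429 + fixed 33 = 462.
Compare {F2}: link cost 494 + fixed 26 = 520.

373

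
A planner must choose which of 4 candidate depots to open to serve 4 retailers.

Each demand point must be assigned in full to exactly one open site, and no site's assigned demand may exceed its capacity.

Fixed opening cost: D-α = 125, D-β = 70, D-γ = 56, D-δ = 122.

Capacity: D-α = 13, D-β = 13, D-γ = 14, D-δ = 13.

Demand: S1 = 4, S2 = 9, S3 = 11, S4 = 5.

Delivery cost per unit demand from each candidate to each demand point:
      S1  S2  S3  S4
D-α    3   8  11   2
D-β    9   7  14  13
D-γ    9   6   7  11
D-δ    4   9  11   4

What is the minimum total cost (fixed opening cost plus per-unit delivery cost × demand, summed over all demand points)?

413

Open {D-α, D-β, D-γ}; cheapest assignment that respects the capacities:
  D-α (cap 13, load 9): S1, S4 — cost 4×3 + 5×2 = 22
  D-β (cap 13, load 9): S2 — cost 9×7 = 63
  D-γ (cap 14, load 11): S3 — cost 11×7 = 77
  Shipping 162, fixed 251 → total 413.
  Any other capacity-feasible assignment to {D-α, D-β, D-γ} ships for at least 162.
Compare {D-β, D-γ, D-δ}: its best feasible assignment gives total 424.
Compare {D-α, D-γ, D-δ}: its best feasible assignment gives total 483.
Every other set of open sites that can feasibly serve all demand totals ≥ 424 even under its best assignment. Minimum: 413.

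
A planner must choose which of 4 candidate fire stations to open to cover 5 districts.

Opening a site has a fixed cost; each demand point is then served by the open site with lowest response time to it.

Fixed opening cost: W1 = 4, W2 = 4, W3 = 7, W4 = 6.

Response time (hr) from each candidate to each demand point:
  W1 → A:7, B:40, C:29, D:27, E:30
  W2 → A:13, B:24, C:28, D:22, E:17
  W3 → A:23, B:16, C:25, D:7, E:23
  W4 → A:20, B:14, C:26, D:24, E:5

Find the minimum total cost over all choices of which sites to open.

75

Open {W1, W3, W4}: assign each demand point to its cheapest open site.
  A→W1 7, B→W4 14, C→W3 25, D→W3 7, E→W4 5
  response time 58, fixed 17 → total 75.
Compare {W1, W2, W3, W4}: response time 58 + fixed 21 = 79.
Compare {W2, W3, W4}: response time 64 + fixed 17 = 81.
Compare {W3, W4}: response time 71 + fixed 13 = 84.
All other subsets cost ≥ 79. Minimum total cost: 75.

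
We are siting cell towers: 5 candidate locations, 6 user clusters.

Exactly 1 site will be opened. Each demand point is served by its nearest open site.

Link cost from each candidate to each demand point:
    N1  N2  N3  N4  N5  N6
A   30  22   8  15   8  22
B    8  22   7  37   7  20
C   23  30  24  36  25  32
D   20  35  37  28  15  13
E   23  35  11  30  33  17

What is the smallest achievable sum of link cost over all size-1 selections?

Open {B}.
  N1→B 8, N2→B 22, N3→B 7, N4→B 37, N5→B 7, N6→B 20  ⇒ total 101.
Compare {A}: total 105.
Compare {D}: total 148.
No size-1 selection does better; minimum is 101.

101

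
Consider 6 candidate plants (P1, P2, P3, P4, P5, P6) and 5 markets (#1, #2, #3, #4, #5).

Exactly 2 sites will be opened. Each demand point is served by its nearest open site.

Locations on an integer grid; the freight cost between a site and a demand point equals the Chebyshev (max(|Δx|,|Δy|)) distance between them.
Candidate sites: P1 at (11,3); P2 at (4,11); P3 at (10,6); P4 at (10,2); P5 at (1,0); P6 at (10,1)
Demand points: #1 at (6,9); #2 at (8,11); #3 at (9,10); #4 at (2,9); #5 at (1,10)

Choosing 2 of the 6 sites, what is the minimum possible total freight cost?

Open {P2, P3}.
  #1→P2 2, #2→P2 4, #3→P3 4, #4→P2 2, #5→P2 3  ⇒ total 15.
Compare {P1, P2}: total 16.
Compare {P2, P4}: total 16.
No size-2 selection does better; minimum is 15.

15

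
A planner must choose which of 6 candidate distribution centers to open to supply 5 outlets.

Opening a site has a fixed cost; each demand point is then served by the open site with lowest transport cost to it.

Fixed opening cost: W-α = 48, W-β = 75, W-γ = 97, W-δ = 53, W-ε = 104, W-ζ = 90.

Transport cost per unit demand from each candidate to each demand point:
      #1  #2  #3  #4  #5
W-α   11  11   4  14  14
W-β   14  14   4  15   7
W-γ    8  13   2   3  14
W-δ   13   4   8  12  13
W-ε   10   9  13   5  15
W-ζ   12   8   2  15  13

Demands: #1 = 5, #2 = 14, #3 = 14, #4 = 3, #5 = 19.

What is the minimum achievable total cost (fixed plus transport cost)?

Open {W-β, W-δ}: assign each demand point to its cheapest open site.
  #1→W-δ 5×13=65, #2→W-δ 14×4=56, #3→W-β 14×4=56, #4→W-δ 3×12=36, #5→W-β 19×7=133
  transport cost 346, fixed 128 → total 474.
Compare {W-β, W-γ, W-δ}: transport cost 266 + fixed 225 = 491.
Compare {W-α, W-β, W-δ}: transport cost 336 + fixed 176 = 512.
Compare {W-γ, W-δ}: transport cost 380 + fixed 150 = 530.
All other subsets cost ≥ 491. Minimum total cost: 474.

474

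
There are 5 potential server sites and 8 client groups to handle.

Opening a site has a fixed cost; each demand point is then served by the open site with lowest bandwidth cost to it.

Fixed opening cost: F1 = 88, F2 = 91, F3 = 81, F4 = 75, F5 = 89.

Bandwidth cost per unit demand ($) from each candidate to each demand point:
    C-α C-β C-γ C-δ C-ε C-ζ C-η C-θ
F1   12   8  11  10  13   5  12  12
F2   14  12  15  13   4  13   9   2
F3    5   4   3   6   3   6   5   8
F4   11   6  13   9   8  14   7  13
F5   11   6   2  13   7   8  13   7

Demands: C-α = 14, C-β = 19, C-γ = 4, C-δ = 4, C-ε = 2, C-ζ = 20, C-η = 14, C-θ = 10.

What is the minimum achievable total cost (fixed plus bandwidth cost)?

Open {F3}: assign each demand point to its cheapest open site.
  C-α→F3 14×5=70, C-β→F3 19×4=76, C-γ→F3 4×3=12, C-δ→F3 4×6=24, C-ε→F3 2×3=6, C-ζ→F3 20×6=120, C-η→F3 14×5=70, C-θ→F3 10×8=80
  bandwidth cost 458, fixed 81 → total 539.
Compare {F2, F3}: bandwidth cost 398 + fixed 172 = 570.
Compare {F1, F3}: bandwidth cost 438 + fixed 169 = 607.
Compare {F3, F4}: bandwidth cost 458 + fixed 156 = 614.
All other subsets cost ≥ 570. Minimum total cost: 539.

539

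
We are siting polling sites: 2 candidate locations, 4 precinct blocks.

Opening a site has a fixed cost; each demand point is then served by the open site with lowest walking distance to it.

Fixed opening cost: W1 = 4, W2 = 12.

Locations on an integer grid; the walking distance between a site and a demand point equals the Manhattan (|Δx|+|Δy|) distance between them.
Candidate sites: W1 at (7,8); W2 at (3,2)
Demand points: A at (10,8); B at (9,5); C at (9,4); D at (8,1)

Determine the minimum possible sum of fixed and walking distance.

26

Open {W1}: assign each demand point to its cheapest open site.
  A→W1 3, B→W1 5, C→W1 6, D→W1 8
  walking distance 22, fixed 4 → total 26.
Compare {W1, W2}: walking distance 20 + fixed 16 = 36.
Compare {W2}: walking distance 36 + fixed 12 = 48.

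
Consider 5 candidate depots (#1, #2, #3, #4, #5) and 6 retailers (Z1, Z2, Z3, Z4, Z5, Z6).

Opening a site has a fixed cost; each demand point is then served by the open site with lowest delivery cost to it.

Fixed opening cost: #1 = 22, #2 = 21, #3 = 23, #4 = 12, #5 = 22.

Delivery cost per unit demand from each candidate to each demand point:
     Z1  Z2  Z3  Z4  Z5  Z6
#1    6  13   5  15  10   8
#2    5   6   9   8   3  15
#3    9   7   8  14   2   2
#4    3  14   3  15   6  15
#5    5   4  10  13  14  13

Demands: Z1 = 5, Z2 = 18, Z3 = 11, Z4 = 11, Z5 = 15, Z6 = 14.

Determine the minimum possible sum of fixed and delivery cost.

344

Open {#2, #3, #4, #5}: assign each demand point to its cheapest open site.
  Z1→#4 5×3=15, Z2→#5 18×4=72, Z3→#4 11×3=33, Z4→#2 11×8=88, Z5→#3 15×2=30, Z6→#3 14×2=28
  delivery cost 266, fixed 78 → total 344.
Compare {#2, #3, #4}: delivery cost 302 + fixed 56 = 358.
Compare {#1, #2, #3, #4, #5}: delivery cost 266 + fixed 100 = 366.
Compare {#3, #4, #5}: delivery cost 321 + fixed 57 = 378.
All other subsets cost ≥ 358. Minimum total cost: 344.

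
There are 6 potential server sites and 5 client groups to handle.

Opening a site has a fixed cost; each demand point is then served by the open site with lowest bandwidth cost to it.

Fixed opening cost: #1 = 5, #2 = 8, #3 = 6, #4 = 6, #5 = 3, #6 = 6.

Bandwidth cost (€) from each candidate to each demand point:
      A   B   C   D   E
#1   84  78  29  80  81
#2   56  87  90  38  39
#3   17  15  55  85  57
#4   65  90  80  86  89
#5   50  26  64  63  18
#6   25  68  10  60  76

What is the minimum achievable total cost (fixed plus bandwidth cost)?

Open {#2, #3, #5, #6}: assign each demand point to its cheapest open site.
  A→#3 17, B→#3 15, C→#6 10, D→#2 38, E→#5 18
  bandwidth cost 98, fixed 23 → total 121.
Compare {#1, #2, #3, #5, #6}: bandwidth cost 98 + fixed 28 = 126.
Compare {#2, #3, #4, #5, #6}: bandwidth cost 98 + fixed 29 = 127.
Compare {#1, #2, #3, #4, #5, #6}: bandwidth cost 98 + fixed 34 = 132.
All other subsets cost ≥ 126. Minimum total cost: 121.

121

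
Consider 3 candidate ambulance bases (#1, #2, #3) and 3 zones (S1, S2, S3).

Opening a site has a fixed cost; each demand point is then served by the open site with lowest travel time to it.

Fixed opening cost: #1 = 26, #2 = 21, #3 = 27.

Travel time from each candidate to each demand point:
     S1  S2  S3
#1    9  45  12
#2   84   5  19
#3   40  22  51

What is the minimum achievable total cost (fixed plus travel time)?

Open {#1, #2}: assign each demand point to its cheapest open site.
  S1→#1 9, S2→#2 5, S3→#1 12
  travel time 26, fixed 47 → total 73.
Compare {#1}: travel time 66 + fixed 26 = 92.
Compare {#1, #3}: travel time 43 + fixed 53 = 96.
Compare {#1, #2, #3}: travel time 26 + fixed 74 = 100.
All other subsets cost ≥ 92. Minimum total cost: 73.

73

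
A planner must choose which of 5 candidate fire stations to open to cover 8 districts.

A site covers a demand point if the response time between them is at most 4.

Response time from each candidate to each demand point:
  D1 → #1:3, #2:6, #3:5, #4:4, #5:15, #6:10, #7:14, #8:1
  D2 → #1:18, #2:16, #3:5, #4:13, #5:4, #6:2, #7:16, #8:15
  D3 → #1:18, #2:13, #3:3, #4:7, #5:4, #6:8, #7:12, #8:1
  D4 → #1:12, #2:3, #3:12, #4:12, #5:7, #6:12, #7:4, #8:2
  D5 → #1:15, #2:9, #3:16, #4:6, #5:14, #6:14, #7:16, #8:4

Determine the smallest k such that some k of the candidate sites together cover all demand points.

Coverage sets (demand points within 4 of each site):
  D1: {#1, #4, #8}
  D2: {#5, #6}
  D3: {#3, #5, #8}
  D4: {#2, #7, #8}
  D5: {#8}
No 3 sites suffice: every size-3 union leaves at least one demand point uncovered.
But {D1, D2, D3, D4} covers everything, so the minimum is 4.

4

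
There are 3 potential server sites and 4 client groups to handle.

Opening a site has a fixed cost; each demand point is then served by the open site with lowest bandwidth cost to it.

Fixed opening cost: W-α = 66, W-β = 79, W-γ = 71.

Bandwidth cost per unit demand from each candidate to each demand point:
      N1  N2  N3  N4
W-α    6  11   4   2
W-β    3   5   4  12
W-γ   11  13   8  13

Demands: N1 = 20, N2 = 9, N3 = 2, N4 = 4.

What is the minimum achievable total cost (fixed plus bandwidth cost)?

240

Open {W-β}: assign each demand point to its cheapest open site.
  N1→W-β 20×3=60, N2→W-β 9×5=45, N3→W-β 2×4=8, N4→W-β 4×12=48
  bandwidth cost 161, fixed 79 → total 240.
Compare {W-α, W-β}: bandwidth cost 121 + fixed 145 = 266.
Compare {W-α}: bandwidth cost 235 + fixed 66 = 301.
Compare {W-β, W-γ}: bandwidth cost 161 + fixed 150 = 311.
All other subsets cost ≥ 266. Minimum total cost: 240.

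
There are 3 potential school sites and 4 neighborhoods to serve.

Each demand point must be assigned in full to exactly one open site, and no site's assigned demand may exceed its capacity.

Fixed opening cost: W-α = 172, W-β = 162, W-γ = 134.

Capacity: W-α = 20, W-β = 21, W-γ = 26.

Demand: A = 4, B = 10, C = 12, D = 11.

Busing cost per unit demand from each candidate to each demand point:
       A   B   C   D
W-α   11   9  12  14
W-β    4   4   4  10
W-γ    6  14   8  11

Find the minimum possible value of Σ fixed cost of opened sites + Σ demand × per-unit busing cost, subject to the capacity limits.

Open {W-β, W-γ}; cheapest assignment that respects the capacities:
  W-β (cap 21, load 21): B, D — cost 10×4 + 11×10 = 150
  W-γ (cap 26, load 16): A, C — cost 4×6 + 12×8 = 120
  Shipping 270, fixed 296 → total 566.
  Any other capacity-feasible assignment to {W-β, W-γ} ships for at least 270.
Compare {W-α, W-γ}: its best feasible assignment gives total 657.
Compare {W-α, W-β}: its best feasible assignment gives total 672.
Every other set of open sites that can feasibly serve all demand totals ≥ 657 even under its best assignment. Minimum: 566.

566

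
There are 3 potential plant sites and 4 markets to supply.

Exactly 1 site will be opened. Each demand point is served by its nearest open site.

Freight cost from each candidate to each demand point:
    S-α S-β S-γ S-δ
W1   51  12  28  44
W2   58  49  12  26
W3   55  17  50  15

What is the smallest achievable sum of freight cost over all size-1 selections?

135

Open {W1}.
  S-α→W1 51, S-β→W1 12, S-γ→W1 28, S-δ→W1 44  ⇒ total 135.
Compare {W3}: total 137.
Compare {W2}: total 145.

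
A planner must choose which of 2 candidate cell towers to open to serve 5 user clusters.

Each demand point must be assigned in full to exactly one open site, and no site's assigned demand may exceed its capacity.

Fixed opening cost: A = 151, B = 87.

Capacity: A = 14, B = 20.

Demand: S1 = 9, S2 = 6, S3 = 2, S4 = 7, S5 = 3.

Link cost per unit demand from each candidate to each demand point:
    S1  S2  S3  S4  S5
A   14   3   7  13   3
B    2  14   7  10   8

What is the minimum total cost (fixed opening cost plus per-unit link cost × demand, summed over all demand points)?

367

Open {A, B}; cheapest assignment that respects the capacities:
  A (cap 14, load 11): S2, S3, S5 — cost 6×3 + 2×7 + 3×3 = 41
  B (cap 20, load 16): S1, S4 — cost 9×2 + 7×10 = 88
  Shipping 129, fixed 238 → total 367.
  Any other capacity-feasible assignment to {A, B} ships for at least 129.
Total demand is 27 and no other set of sites has combined capacity ≥ 27, so {A, B} is the only feasible choice of open sites. Minimum: 367.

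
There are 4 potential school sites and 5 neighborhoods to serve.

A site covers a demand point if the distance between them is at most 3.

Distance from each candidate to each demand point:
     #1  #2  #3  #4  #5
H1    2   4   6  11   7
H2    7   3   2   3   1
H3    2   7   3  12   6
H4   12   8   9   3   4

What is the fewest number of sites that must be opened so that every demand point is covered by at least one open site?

Coverage sets (demand points within 3 of each site):
  H1: {#1}
  H2: {#2, #3, #4, #5}
  H3: {#1, #3}
  H4: {#4}
No single site covers all 5 demand points.
But {H1, H2} covers everything, so the minimum is 2.

2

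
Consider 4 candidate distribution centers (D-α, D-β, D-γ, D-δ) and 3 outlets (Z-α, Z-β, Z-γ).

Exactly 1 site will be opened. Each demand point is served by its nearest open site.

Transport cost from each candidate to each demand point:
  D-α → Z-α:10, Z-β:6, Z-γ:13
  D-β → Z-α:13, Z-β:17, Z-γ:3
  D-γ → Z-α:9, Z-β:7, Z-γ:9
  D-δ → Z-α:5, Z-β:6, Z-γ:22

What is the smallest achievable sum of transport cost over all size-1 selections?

Open {D-γ}.
  Z-α→D-γ 9, Z-β→D-γ 7, Z-γ→D-γ 9  ⇒ total 25.
Compare {D-α}: total 29.
Compare {D-β}: total 33.
No size-1 selection does better; minimum is 25.

25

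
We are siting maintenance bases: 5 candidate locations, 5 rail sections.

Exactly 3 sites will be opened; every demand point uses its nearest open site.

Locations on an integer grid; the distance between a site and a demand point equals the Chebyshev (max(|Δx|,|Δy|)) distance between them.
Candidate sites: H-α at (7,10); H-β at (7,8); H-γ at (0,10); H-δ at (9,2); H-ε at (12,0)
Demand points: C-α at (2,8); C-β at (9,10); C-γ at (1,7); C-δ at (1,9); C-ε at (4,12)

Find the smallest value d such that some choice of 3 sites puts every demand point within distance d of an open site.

Open {H-α, H-β, H-γ}.
  Farthest demand point is C-γ at distance 3 (to H-γ); all others are ≤ 3.
With {H-α, H-γ, H-δ} the worst case is 3.
With {H-α, H-γ, H-ε} the worst case is 3.
No size-3 selection achieves below 3.

3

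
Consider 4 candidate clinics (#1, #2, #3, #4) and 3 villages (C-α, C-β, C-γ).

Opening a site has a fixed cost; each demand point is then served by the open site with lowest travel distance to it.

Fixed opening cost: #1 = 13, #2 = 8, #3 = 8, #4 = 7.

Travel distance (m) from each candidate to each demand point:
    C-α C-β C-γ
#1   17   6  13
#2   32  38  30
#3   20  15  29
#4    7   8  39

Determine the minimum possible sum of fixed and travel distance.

46

Open {#1, #4}: assign each demand point to its cheapest open site.
  C-α→#4 7, C-β→#1 6, C-γ→#1 13
  travel distance 26, fixed 20 → total 46.
Compare {#1}: travel distance 36 + fixed 13 = 49.
Compare {#1, #2, #4}: travel distance 26 + fixed 28 = 54.
Compare {#1, #3, #4}: travel distance 26 + fixed 28 = 54.
All other subsets cost ≥ 49. Minimum total cost: 46.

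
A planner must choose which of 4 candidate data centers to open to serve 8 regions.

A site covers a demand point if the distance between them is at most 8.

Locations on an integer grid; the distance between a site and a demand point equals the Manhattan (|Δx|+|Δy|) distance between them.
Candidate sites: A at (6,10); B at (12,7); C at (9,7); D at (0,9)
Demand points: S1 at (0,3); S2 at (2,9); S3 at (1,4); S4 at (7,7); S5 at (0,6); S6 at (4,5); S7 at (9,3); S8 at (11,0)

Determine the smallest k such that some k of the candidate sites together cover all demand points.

Coverage sets (demand points within 8 of each site):
  A: {S2, S4, S6}
  B: {S4, S7, S8}
  C: {S4, S6, S7}
  D: {S1, S2, S3, S5, S6}
No single site covers all 8 demand points.
But {B, D} covers everything, so the minimum is 2.

2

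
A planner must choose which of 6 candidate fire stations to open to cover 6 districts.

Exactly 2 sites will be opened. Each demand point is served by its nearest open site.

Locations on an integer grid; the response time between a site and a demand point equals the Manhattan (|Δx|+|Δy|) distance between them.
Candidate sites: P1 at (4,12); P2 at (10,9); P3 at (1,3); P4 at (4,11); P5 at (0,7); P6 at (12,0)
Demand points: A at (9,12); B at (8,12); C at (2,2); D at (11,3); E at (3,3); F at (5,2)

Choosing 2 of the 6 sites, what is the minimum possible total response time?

25

Open {P2, P3}.
  A→P2 4, B→P2 5, C→P3 2, D→P2 7, E→P3 2, F→P3 5  ⇒ total 25.
Compare {P1, P3}: total 28.
Compare {P3, P4}: total 30.
No size-2 selection does better; minimum is 25.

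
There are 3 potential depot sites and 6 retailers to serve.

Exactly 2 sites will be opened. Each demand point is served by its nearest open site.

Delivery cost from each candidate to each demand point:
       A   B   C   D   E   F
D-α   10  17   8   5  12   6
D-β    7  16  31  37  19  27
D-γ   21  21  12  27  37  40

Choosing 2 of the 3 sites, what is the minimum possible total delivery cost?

Open {D-α, D-β}.
  A→D-β 7, B→D-β 16, C→D-α 8, D→D-α 5, E→D-α 12, F→D-α 6  ⇒ total 54.
Compare {D-α, D-γ}: total 58.
Compare {D-β, D-γ}: total 108.

54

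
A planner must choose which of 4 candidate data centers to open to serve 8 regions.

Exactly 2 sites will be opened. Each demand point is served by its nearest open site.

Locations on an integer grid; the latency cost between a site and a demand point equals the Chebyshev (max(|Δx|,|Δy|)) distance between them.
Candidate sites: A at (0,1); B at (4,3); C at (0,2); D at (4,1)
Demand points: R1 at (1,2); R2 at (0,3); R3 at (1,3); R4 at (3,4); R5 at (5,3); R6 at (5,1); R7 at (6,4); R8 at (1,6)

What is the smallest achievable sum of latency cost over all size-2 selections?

Open {B, C}.
  R1→C 1, R2→C 1, R3→C 1, R4→B 1, R5→B 1, R6→B 2, R7→B 2, R8→B 3  ⇒ total 12.
Compare {A, B}: total 14.
Compare {C, D}: total 16.
No size-2 selection does better; minimum is 12.

12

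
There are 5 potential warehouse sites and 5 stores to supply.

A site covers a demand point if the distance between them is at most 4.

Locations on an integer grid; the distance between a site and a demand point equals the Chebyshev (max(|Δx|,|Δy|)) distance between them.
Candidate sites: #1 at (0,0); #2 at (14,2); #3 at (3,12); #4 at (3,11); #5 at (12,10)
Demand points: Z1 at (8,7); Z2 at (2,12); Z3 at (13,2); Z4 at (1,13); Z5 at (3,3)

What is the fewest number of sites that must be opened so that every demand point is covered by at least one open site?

4

Coverage sets (demand points within 4 of each site):
  #1: {Z5}
  #2: {Z3}
  #3: {Z2, Z4}
  #4: {Z2, Z4}
  #5: {Z1}
No 3 sites suffice: every size-3 union leaves at least one demand point uncovered.
But {#1, #2, #3, #5} covers everything, so the minimum is 4.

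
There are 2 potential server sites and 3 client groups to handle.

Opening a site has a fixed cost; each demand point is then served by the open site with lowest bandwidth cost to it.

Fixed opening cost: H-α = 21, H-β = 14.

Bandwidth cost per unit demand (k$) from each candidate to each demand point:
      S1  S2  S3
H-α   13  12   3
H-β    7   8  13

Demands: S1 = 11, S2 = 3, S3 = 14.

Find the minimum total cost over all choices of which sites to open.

178

Open {H-α, H-β}: assign each demand point to its cheapest open site.
  S1→H-β 11×7=77, S2→H-β 3×8=24, S3→H-α 14×3=42
  bandwidth cost 143, fixed 35 → total 178.
Compare {H-α}: bandwidth cost 221 + fixed 21 = 242.
Compare {H-β}: bandwidth cost 283 + fixed 14 = 297.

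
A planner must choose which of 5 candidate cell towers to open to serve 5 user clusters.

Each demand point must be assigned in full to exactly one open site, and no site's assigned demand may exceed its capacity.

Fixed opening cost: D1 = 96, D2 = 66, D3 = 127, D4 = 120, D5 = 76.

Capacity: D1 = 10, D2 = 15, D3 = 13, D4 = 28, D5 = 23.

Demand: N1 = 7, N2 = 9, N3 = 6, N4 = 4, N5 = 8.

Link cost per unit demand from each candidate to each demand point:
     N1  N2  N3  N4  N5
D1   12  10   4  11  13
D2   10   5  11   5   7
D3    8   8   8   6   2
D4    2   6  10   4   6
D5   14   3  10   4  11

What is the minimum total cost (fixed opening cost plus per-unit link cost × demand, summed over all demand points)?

361

Open {D4, D5}; cheapest assignment that respects the capacities:
  D4 (cap 28, load 25): N1, N3, N4, N5 — cost 7×2 + 6×10 + 4×4 + 8×6 = 138
  D5 (cap 23, load 9): N2 — cost 9×3 = 27
  Shipping 165, fixed 196 → total 361.
  Any other capacity-feasible assignment to {D4, D5} ships for at least 165.
Compare {D2, D4}: its best feasible assignment gives total 369.
Compare {D2, D5}: its best feasible assignment gives total 371.
Every other set of open sites that can feasibly serve all demand totals ≥ 369 even under its best assignment. Minimum: 361.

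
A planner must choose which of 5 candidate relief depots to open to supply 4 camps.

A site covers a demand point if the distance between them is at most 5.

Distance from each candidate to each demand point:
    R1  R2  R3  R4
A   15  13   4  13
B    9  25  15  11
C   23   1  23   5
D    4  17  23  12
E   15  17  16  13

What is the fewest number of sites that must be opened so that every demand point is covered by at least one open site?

3

Coverage sets (demand points within 5 of each site):
  A: {R3}
  B: {}
  C: {R2, R4}
  D: {R1}
  E: {}
No 2 sites suffice: every size-2 union leaves at least one demand point uncovered.
But {A, C, D} covers everything, so the minimum is 3.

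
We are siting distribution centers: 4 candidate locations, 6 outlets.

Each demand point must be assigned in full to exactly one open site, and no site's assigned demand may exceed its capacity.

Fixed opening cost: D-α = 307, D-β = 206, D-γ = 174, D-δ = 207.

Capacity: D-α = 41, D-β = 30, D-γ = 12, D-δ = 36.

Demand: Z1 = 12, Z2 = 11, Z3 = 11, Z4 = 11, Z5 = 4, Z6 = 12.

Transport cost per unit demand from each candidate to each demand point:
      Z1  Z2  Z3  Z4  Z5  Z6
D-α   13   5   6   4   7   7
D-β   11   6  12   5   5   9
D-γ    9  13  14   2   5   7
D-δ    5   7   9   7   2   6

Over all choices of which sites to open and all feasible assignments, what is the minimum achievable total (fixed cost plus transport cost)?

785

Open {D-β, D-δ}; cheapest assignment that respects the capacities:
  D-β (cap 30, load 26): Z2, Z4, Z5 — cost 11×6 + 11×5 + 4×5 = 141
  D-δ (cap 36, load 35): Z1, Z3, Z6 — cost 12×5 + 11×9 + 12×6 = 231
  Shipping 372, fixed 413 → total 785.
  Any other capacity-feasible assignment to {D-β, D-δ} ships for at least 372.
Compare {D-α, D-δ}: its best feasible assignment gives total 819.
Compare {D-α, D-β}: its best feasible assignment gives total 925.
Every other set of open sites that can feasibly serve all demand totals ≥ 819 even under its best assignment. Minimum: 785.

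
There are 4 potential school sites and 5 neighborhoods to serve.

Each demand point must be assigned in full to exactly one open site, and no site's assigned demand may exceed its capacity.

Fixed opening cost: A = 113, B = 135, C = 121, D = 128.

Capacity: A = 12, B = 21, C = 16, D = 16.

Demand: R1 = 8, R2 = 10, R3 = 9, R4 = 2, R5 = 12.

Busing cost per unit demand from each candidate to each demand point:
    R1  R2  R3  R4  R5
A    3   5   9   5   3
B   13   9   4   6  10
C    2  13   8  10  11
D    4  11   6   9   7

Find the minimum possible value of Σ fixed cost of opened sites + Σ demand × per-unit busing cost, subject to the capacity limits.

559

Open {A, B, C}; cheapest assignment that respects the capacities:
  A (cap 12, load 12): R5 — cost 12×3 = 36
  B (cap 21, load 21): R2, R3, R4 — cost 10×9 + 9×4 + 2×6 = 138
  C (cap 16, load 8): R1 — cost 8×2 = 16
  Shipping 190, fixed 369 → total 559.
  Any other capacity-feasible assignment to {A, B, C} ships for at least 190.
Compare {A, B, D}: its best feasible assignment gives total 582.
Compare {B, C, D}: its best feasible assignment gives total 622.
Every other set of open sites that can feasibly serve all demand totals ≥ 582 even under its best assignment. Minimum: 559.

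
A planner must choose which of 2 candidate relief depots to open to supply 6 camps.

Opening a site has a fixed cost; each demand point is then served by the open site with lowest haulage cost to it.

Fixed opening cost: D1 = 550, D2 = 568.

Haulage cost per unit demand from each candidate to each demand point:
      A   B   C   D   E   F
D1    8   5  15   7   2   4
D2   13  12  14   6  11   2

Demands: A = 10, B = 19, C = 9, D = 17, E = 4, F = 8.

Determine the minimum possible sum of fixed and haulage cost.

1019

Open {D1}: assign each demand point to its cheapest open site.
  A→D1 10×8=80, B→D1 19×5=95, C→D1 9×15=135, D→D1 17×7=119, E→D1 4×2=8, F→D1 8×4=32
  haulage cost 469, fixed 550 → total 1019.
Compare {D2}: haulage cost 646 + fixed 568 = 1214.
Compare {D1, D2}: haulage cost 427 + fixed 1118 = 1545.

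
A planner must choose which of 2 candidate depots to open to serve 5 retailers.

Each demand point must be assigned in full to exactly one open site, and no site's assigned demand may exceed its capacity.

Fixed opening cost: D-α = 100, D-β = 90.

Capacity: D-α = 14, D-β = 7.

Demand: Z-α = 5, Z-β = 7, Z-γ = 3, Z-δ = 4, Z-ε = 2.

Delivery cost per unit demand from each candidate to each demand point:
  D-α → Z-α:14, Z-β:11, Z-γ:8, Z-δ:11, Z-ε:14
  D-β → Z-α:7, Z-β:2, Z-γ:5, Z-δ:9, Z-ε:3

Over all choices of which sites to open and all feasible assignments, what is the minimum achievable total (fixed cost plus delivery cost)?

Open {D-α, D-β}; cheapest assignment that respects the capacities:
  D-α (cap 14, load 14): Z-α, Z-γ, Z-δ, Z-ε — cost 5×14 + 3×8 + 4×11 + 2×14 = 166
  D-β (cap 7, load 7): Z-β — cost 7×2 = 14
  Shipping 180, fixed 190 → total 370.
  Any other capacity-feasible assignment to {D-α, D-β} ships for at least 180.
Total demand is 21 and no other set of sites has combined capacity ≥ 21, so {D-α, D-β} is the only feasible choice of open sites. Minimum: 370.

370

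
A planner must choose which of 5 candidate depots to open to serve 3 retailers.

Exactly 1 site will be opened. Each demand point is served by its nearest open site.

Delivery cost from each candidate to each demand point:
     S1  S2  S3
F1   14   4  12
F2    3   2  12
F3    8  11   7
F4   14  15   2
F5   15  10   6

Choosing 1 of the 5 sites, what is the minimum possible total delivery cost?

Open {F2}.
  S1→F2 3, S2→F2 2, S3→F2 12  ⇒ total 17.
Compare {F3}: total 26.
Compare {F1}: total 30.
No size-1 selection does better; minimum is 17.

17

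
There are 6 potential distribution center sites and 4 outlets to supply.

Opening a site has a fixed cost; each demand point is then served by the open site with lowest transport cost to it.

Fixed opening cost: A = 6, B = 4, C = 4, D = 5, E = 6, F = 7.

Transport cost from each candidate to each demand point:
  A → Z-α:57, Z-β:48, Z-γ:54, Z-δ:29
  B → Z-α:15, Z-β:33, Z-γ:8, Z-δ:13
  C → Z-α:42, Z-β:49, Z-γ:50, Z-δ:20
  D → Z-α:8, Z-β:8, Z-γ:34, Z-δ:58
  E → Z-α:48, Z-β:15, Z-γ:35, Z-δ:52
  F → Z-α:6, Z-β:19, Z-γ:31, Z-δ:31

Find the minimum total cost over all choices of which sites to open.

46

Open {B, D}: assign each demand point to its cheapest open site.
  Z-α→D 8, Z-β→D 8, Z-γ→B 8, Z-δ→B 13
  transport cost 37, fixed 9 → total 46.
Compare {B, C, D}: transport cost 37 + fixed 13 = 50.
Compare {B, D, F}: transport cost 35 + fixed 16 = 51.
Compare {A, B, D}: transport cost 37 + fixed 15 = 52.
All other subsets cost ≥ 50. Minimum total cost: 46.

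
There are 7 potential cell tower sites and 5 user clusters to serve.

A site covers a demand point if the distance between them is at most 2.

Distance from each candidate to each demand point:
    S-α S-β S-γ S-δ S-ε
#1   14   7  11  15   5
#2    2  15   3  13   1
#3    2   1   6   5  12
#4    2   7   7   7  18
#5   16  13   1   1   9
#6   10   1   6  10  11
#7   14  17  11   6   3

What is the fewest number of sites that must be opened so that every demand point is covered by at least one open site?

3

Coverage sets (demand points within 2 of each site):
  #1: {}
  #2: {S-α, S-ε}
  #3: {S-α, S-β}
  #4: {S-α}
  #5: {S-γ, S-δ}
  #6: {S-β}
  #7: {}
No 2 sites suffice: every size-2 union leaves at least one demand point uncovered.
But {#2, #3, #5} covers everything, so the minimum is 3.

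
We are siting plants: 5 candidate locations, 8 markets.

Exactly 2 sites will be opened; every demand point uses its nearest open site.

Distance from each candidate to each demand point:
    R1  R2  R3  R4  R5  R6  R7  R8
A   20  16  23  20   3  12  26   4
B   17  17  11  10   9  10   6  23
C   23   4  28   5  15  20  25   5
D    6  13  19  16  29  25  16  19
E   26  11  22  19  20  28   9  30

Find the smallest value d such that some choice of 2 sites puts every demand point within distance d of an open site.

Open {A, B}.
  Farthest demand point is R1 at distance 17 (to B); all others are ≤ 17.
With {B, C} the worst case is 17.
With {A, D} the worst case is 19.
No size-2 selection achieves below 17.

17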